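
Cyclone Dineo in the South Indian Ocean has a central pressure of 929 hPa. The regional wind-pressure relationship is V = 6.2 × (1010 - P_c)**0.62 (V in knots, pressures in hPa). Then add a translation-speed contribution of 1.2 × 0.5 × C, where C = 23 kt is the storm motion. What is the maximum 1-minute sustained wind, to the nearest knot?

ΔP = 1010 − 929 = 81 hPa.
81^0.62 ≈ 15.250.
V ≈ 6.2 × 15.250 ≈ 94.5 kt.
Translation term: 1.2 × 0.5 × 23 = 13.8 kt.
Corrected V ≈ 108.3 kt → 108 kt.

108 kt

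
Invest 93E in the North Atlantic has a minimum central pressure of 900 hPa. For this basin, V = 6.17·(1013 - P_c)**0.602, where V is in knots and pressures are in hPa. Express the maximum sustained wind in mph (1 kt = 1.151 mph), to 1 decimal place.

122.3 mph

ΔP = 1013 − 900 = 113 hPa.
V ≈ 6.17 × 113^0.602 = 6.17 × 17.217 ≈ 106.228 kt.
106.228 × 1.151 ≈ 122.27 mph → 122.3 mph.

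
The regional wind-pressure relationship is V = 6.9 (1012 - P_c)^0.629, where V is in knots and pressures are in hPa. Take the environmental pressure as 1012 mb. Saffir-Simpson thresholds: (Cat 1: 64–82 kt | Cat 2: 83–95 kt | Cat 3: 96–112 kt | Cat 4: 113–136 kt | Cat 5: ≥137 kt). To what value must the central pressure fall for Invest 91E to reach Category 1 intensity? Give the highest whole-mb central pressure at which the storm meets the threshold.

977 mb

Category 1 begins at V = 64 kt.
Required ΔP = (64/6.9)^(1/0.629) = 9.275^1.590 ≈ 34.51 mb.
P_c ≤ 1012 − 34.51 = 977.49, so the highest integer P_c is 977 mb.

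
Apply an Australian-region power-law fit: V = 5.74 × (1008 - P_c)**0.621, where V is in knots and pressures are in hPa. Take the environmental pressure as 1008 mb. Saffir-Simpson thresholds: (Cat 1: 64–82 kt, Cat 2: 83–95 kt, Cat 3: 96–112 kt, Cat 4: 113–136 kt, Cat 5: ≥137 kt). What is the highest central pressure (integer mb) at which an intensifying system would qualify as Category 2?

Category 2 begins at V = 83 kt.
Required ΔP = (83/5.74)^(1/0.621) = 14.460^1.610 ≈ 73.83 mb.
P_c ≤ 1008 − 73.83 = 934.17, so the highest integer P_c is 934 mb.

934 mb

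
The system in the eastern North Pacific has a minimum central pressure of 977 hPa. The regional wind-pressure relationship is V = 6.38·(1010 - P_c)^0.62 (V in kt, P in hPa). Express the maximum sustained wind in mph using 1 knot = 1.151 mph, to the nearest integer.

64 mph

ΔP = 1010 − 977 = 33 hPa.
V ≈ 6.38 × 33^0.62 = 6.38 × 8.739 ≈ 55.757 kt.
55.757 × 1.151 ≈ 64.18 mph → 64 mph.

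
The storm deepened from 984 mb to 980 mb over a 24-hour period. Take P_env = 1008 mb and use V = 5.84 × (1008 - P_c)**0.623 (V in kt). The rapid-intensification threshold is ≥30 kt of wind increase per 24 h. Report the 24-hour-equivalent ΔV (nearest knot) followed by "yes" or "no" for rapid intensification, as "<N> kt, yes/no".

V₁: ΔP = 24, V ≈ 5.84 × 24^0.623 ≈ 42.29 kt.
V₂: ΔP = 28, V ≈ 5.84 × 28^0.623 ≈ 46.56 kt.
ΔV over 24 h = 4.27 kt → 24 h equivalent = 4.27 × 24/24 ≈ 4.27 kt.
4 kt < 30 kt ⇒ not rapid intensification.

4 kt, no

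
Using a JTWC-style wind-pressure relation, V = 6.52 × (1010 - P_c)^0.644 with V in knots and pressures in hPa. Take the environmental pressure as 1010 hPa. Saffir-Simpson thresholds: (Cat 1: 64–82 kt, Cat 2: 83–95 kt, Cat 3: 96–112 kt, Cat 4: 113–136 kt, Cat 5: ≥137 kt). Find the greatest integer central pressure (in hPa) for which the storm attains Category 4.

926 hPa

Category 4 begins at V = 113 kt.
Required ΔP = (113/6.52)^(1/0.644) = 17.331^1.553 ≈ 83.88 hPa.
P_c ≤ 1010 − 83.88 = 926.12, so the highest integer P_c is 926 hPa.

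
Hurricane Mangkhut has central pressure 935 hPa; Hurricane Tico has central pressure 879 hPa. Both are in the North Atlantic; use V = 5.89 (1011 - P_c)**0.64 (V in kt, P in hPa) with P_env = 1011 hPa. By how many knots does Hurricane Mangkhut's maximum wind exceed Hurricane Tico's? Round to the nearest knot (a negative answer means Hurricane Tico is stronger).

-40 kt

Hurricane Mangkhut: ΔP = 76; V ≈ 5.89 × 76^0.64 ≈ 94.15 kt.
Hurricane Tico: ΔP = 132; V ≈ 5.89 × 132^0.64 ≈ 134.05 kt.
Difference ≈ 94.15 − 134.05 = -39.90 → -40 kt.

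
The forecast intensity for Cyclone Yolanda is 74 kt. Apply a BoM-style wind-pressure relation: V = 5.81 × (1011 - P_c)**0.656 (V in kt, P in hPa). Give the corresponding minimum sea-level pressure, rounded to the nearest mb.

963 mb

ΔP = (V / 5.81)^(1/0.656) = (74/5.81)^1.524.
74/5.81 = 12.737; 12.737^1.524 ≈ 48.37 mb.
P_c = 1011 − 48.37 = 962.63 ≈ 963 mb.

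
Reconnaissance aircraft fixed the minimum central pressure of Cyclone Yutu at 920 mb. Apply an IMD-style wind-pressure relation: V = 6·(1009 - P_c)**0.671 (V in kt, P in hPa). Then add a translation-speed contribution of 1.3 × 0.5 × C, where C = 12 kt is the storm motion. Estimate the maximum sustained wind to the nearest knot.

ΔP = 1009 − 920 = 89 mb.
89^0.671 ≈ 20.325.
V ≈ 6 × 20.325 ≈ 122.0 kt.
Translation term: 1.3 × 0.5 × 12 = 7.8 kt.
Corrected V ≈ 129.8 kt → 130 kt.

130 kt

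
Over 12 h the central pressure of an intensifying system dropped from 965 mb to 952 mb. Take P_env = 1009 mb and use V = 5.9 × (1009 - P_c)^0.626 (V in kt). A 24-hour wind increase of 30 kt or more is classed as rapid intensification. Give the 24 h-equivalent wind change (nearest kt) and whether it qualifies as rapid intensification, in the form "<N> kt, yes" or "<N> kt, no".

V₁: ΔP = 44, V ≈ 5.9 × 44^0.626 ≈ 63.05 kt.
V₂: ΔP = 57, V ≈ 5.9 × 57^0.626 ≈ 74.14 kt.
ΔV over 12 h = 11.09 kt → 24 h equivalent = 11.09 × 24/12 ≈ 22.18 kt.
22 kt < 30 kt ⇒ not rapid intensification.

22 kt, no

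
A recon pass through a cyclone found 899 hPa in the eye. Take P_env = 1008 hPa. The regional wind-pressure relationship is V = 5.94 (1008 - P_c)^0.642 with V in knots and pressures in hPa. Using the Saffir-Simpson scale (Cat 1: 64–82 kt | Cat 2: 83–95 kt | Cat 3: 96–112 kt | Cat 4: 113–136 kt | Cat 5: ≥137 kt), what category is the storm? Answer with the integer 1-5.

4

ΔP = 1008 − 899 = 109 hPa.
V ≈ 5.94 × 109^0.642 = 5.94 × 20.32 ≈ 121 kt.
121 kt falls in the Category 4 band.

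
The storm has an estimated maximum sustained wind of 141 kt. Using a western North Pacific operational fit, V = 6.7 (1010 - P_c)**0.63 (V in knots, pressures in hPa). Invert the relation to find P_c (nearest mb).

ΔP = (V / 6.7)^(1/0.63) = (141/6.7)^1.587.
141/6.7 = 21.045; 21.045^1.587 ≈ 125.96 mb.
P_c = 1010 − 125.96 = 884.04 ≈ 884 mb.

884 mb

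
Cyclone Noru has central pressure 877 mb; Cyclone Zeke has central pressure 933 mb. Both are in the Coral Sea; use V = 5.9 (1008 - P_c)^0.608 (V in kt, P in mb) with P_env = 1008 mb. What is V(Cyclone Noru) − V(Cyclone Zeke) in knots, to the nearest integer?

Cyclone Noru: ΔP = 131; V ≈ 5.9 × 131^0.608 ≈ 114.33 kt.
Cyclone Zeke: ΔP = 75; V ≈ 5.9 × 75^0.608 ≈ 81.45 kt.
Difference ≈ 114.33 − 81.45 = 32.88 → 33 kt.

33 kt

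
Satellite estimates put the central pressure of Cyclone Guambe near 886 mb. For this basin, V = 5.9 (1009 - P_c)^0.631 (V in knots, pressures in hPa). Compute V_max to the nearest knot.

ΔP = 1009 − 886 = 123 mb.
123^0.631 ≈ 20.832.
V ≈ 5.9 × 20.832 ≈ 122.9 kt.

123 kt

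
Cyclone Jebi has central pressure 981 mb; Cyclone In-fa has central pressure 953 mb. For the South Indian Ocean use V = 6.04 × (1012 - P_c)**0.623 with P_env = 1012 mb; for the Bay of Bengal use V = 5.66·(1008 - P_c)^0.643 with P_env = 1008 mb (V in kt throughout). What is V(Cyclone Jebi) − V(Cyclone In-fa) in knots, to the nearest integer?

-23 kt

Cyclone Jebi: ΔP = 31; V ≈ 6.04 × 31^0.623 ≈ 51.30 kt.
Cyclone In-fa: ΔP = 55; V ≈ 5.66 × 55^0.643 ≈ 74.45 kt.
Difference ≈ 51.30 − 74.45 = -23.15 → -23 kt.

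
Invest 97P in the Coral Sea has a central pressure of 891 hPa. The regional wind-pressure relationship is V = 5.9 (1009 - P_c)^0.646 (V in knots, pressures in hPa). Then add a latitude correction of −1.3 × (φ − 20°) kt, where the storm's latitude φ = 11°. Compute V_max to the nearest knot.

ΔP = 1009 − 891 = 118 hPa.
118^0.646 ≈ 21.799.
V ≈ 5.9 × 21.799 ≈ 128.6 kt.
Latitude correction: −1.3 × (11 − 20) = 11.7 kt.
Corrected V ≈ 140.3 kt → 140 kt.

140 kt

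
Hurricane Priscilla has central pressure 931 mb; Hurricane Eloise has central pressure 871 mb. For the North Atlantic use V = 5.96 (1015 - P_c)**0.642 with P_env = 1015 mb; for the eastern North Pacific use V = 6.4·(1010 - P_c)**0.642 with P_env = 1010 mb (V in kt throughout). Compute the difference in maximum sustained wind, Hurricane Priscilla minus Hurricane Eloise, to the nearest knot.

Hurricane Priscilla: ΔP = 84; V ≈ 5.96 × 84^0.642 ≈ 102.48 kt.
Hurricane Eloise: ΔP = 139; V ≈ 6.4 × 139^0.642 ≈ 152.05 kt.
Difference ≈ 102.48 − 152.05 = -49.57 → -50 kt.

-50 kt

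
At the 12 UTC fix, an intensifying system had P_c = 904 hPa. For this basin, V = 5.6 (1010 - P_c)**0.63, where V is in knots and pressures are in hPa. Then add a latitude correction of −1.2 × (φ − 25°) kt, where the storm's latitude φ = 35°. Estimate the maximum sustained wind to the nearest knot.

ΔP = 1010 − 904 = 106 hPa.
106^0.63 ≈ 18.877.
V ≈ 5.6 × 18.877 ≈ 105.7 kt.
Latitude correction: −1.2 × (35 − 25) = -12 kt.
Corrected V ≈ 93.7 kt → 94 kt.

94 kt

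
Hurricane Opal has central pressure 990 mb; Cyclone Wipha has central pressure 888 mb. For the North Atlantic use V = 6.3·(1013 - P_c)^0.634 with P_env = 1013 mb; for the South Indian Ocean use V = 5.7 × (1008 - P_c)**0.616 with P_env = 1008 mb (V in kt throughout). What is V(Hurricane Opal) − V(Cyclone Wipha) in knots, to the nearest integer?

-63 kt

Hurricane Opal: ΔP = 23; V ≈ 6.3 × 23^0.634 ≈ 45.99 kt.
Cyclone Wipha: ΔP = 120; V ≈ 5.7 × 120^0.616 ≈ 108.81 kt.
Difference ≈ 45.99 − 108.81 = -62.82 → -63 kt.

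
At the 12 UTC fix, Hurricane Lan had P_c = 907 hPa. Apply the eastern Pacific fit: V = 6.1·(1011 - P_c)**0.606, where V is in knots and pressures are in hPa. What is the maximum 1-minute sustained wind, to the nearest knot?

ΔP = 1011 − 907 = 104 hPa.
104^0.606 ≈ 16.685.
V ≈ 6.1 × 16.685 ≈ 101.8 kt.

102 kt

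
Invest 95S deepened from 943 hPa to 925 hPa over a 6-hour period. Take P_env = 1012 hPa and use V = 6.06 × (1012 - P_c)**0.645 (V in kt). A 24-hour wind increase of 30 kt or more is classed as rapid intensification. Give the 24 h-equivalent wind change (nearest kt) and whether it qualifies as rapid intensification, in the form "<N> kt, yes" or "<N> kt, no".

60 kt, yes

V₁: ΔP = 69, V ≈ 6.06 × 69^0.645 ≈ 93.01 kt.
V₂: ΔP = 87, V ≈ 6.06 × 87^0.645 ≈ 108.01 kt.
ΔV over 6 h = 15.00 kt → 24 h equivalent = 15.00 × 24/6 ≈ 60.00 kt.
60 kt ≥ 30 kt ⇒ rapid intensification.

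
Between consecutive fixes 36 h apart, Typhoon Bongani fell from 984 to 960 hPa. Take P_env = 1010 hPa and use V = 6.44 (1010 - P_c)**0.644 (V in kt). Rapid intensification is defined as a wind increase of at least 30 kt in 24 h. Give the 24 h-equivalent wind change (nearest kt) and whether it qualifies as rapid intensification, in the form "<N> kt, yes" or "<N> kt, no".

V₁: ΔP = 26, V ≈ 6.44 × 26^0.644 ≈ 52.50 kt.
V₂: ΔP = 50, V ≈ 6.44 × 50^0.644 ≈ 79.99 kt.
ΔV over 36 h = 27.49 kt → 24 h equivalent = 27.49 × 24/36 ≈ 18.33 kt.
18 kt < 30 kt ⇒ not rapid intensification.

18 kt, no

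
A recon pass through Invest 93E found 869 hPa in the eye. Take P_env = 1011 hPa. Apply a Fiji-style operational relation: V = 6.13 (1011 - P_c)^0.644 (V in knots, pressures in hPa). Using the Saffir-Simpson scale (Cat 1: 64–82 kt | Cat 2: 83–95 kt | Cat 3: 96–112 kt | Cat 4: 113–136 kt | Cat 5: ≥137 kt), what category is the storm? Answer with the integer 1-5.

ΔP = 1011 − 869 = 142 hPa.
V ≈ 6.13 × 142^0.644 = 6.13 × 24.33 ≈ 149 kt.
149 kt falls in the Category 5 band.

5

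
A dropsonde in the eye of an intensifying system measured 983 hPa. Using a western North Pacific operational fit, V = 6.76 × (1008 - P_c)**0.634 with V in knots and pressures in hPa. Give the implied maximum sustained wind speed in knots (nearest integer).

ΔP = 1008 − 983 = 25 hPa.
25^0.634 ≈ 7.697.
V ≈ 6.76 × 7.697 ≈ 52.0 kt.

52 kt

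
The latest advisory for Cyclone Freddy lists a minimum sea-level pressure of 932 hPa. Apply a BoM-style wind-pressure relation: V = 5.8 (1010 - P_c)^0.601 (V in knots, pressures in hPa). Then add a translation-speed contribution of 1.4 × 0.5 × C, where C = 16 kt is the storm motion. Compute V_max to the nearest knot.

ΔP = 1010 − 932 = 78 hPa.
78^0.601 ≈ 13.714.
V ≈ 5.8 × 13.714 ≈ 79.5 kt.
Translation term: 1.4 × 0.5 × 16 = 11.2 kt.
Corrected V ≈ 90.7 kt → 91 kt.

91 kt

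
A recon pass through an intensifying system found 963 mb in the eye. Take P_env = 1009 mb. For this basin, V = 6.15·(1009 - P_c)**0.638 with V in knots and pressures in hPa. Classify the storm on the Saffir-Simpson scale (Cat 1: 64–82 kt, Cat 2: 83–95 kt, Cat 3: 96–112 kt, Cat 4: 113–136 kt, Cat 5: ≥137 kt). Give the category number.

ΔP = 1009 − 963 = 46 mb.
V ≈ 6.15 × 46^0.638 = 6.15 × 11.50 ≈ 71 kt.
71 kt falls in the Category 1 band.

1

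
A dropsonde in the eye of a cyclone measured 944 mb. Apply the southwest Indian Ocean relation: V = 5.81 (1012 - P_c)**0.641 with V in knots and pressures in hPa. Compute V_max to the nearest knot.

87 kt

ΔP = 1012 − 944 = 68 mb.
68^0.641 ≈ 14.950.
V ≈ 5.81 × 14.950 ≈ 86.9 kt.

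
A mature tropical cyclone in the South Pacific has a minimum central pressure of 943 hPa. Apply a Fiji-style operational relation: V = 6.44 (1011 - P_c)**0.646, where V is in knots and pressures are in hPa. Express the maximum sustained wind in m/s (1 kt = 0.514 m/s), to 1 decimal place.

ΔP = 1011 − 943 = 68 hPa.
V ≈ 6.44 × 68^0.646 = 6.44 × 15.269 ≈ 98.330 kt.
98.330 × 0.514 ≈ 50.54 m/s → 50.5 m/s.

50.5 m/s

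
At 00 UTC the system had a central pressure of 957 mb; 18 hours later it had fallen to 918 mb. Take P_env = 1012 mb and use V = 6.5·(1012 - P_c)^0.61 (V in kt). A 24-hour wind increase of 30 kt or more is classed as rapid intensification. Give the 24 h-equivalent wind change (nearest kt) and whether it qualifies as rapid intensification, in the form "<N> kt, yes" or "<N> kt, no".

39 kt, yes

V₁: ΔP = 55, V ≈ 6.5 × 55^0.61 ≈ 74.91 kt.
V₂: ΔP = 94, V ≈ 6.5 × 94^0.61 ≈ 103.88 kt.
ΔV over 18 h = 28.97 kt → 24 h equivalent = 28.97 × 24/18 ≈ 38.63 kt.
39 kt ≥ 30 kt ⇒ rapid intensification.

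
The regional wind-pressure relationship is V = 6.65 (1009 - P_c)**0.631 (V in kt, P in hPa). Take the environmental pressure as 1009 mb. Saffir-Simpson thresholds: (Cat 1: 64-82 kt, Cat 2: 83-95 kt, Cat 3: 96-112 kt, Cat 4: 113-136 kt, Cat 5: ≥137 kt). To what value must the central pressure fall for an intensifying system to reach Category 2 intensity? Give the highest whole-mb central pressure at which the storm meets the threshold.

954 mb

Category 2 begins at V = 83 kt.
Required ΔP = (83/6.65)^(1/0.631) = 12.481^1.585 ≈ 54.62 mb.
P_c ≤ 1009 − 54.62 = 954.38, so the highest integer P_c is 954 mb.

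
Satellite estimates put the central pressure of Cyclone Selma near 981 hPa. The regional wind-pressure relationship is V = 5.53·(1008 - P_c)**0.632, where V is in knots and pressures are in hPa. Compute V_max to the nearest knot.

44 kt

ΔP = 1008 − 981 = 27 hPa.
27^0.632 ≈ 8.028.
V ≈ 5.53 × 8.028 ≈ 44.4 kt.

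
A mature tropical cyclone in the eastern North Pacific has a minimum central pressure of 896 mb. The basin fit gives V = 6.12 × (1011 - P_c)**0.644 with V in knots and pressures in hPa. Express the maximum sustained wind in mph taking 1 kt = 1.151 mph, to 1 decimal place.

ΔP = 1011 − 896 = 115 mb.
V ≈ 6.12 × 115^0.644 = 6.12 × 21.237 ≈ 129.969 kt.
129.969 × 1.151 ≈ 149.59 mph → 149.6 mph.

149.6 mph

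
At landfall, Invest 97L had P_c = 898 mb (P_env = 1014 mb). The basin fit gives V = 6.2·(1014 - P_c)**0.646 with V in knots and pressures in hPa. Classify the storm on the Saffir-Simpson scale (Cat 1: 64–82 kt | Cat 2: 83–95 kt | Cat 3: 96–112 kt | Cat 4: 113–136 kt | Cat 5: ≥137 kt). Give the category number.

4

ΔP = 1014 − 898 = 116 mb.
V ≈ 6.2 × 116^0.646 = 6.2 × 21.56 ≈ 134 kt.
134 kt falls in the Category 4 band.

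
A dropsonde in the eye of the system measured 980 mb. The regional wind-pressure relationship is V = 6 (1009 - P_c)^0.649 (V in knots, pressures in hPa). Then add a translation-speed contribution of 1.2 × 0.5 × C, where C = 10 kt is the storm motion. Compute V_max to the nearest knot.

ΔP = 1009 − 980 = 29 mb.
29^0.649 ≈ 8.894.
V ≈ 6 × 8.894 ≈ 53.4 kt.
Translation term: 1.2 × 0.5 × 10 = 6 kt.
Corrected V ≈ 59.4 kt → 59 kt.

59 kt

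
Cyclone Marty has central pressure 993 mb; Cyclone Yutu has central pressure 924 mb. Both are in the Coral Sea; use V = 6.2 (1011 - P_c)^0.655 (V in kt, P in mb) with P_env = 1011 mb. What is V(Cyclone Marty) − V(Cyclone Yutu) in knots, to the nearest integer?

Cyclone Marty: ΔP = 18; V ≈ 6.2 × 18^0.655 ≈ 41.17 kt.
Cyclone Yutu: ΔP = 87; V ≈ 6.2 × 87^0.655 ≈ 115.55 kt.
Difference ≈ 41.17 − 115.55 = -74.38 → -74 kt.

-74 kt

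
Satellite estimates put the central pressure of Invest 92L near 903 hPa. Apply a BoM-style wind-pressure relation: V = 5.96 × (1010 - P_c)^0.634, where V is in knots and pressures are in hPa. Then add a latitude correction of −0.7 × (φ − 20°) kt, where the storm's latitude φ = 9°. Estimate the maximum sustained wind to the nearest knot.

123 kt

ΔP = 1010 − 903 = 107 hPa.
107^0.634 ≈ 19.348.
V ≈ 5.96 × 19.348 ≈ 115.3 kt.
Latitude correction: −0.7 × (9 − 20) = 7.7 kt.
Corrected V ≈ 123 kt → 123 kt.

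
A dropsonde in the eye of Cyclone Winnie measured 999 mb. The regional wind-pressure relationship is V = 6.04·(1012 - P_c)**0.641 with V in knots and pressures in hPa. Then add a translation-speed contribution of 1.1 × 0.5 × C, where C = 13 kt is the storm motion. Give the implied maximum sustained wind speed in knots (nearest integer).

38 kt

ΔP = 1012 − 999 = 13 mb.
13^0.641 ≈ 5.177.
V ≈ 6.04 × 5.177 ≈ 31.3 kt.
Translation term: 1.1 × 0.5 × 13 = 7.15 kt.
Corrected V ≈ 38.45 kt → 38 kt.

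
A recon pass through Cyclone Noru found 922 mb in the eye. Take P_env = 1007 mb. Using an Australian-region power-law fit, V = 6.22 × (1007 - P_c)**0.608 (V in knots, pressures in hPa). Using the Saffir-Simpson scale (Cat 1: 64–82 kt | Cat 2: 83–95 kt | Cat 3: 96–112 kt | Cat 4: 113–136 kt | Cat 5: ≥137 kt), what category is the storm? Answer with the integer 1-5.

ΔP = 1007 − 922 = 85 mb.
V ≈ 6.22 × 85^0.608 = 6.22 × 14.90 ≈ 93 kt.
93 kt falls in the Category 2 band.

2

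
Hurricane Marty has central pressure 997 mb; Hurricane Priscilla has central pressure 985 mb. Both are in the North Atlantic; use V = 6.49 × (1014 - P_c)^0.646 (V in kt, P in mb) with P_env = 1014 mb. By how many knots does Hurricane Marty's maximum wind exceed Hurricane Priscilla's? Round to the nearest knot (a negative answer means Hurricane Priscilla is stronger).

Hurricane Marty: ΔP = 17; V ≈ 6.49 × 17^0.646 ≈ 40.47 kt.
Hurricane Priscilla: ΔP = 29; V ≈ 6.49 × 29^0.646 ≈ 57.14 kt.
Difference ≈ 40.47 − 57.14 = -16.67 → -17 kt.

-17 kt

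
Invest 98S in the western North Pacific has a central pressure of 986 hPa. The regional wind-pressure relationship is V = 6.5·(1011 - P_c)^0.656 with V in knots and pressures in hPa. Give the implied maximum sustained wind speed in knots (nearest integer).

ΔP = 1011 − 986 = 25 hPa.
25^0.656 ≈ 8.261.
V ≈ 6.5 × 8.261 ≈ 53.7 kt.

54 kt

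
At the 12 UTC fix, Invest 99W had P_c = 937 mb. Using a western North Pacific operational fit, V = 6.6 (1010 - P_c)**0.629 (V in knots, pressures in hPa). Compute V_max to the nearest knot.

98 kt

ΔP = 1010 − 937 = 73 mb.
73^0.629 ≈ 14.860.
V ≈ 6.6 × 14.860 ≈ 98.1 kt.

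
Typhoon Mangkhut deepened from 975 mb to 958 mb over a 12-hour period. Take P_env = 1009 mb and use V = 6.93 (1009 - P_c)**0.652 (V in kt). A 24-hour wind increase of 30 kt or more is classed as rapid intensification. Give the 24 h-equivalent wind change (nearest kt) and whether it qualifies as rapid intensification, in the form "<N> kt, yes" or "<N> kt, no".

42 kt, yes

V₁: ΔP = 34, V ≈ 6.93 × 34^0.652 ≈ 69.06 kt.
V₂: ΔP = 51, V ≈ 6.93 × 51^0.652 ≈ 89.96 kt.
ΔV over 12 h = 20.90 kt → 24 h equivalent = 20.90 × 24/12 ≈ 41.80 kt.
42 kt ≥ 30 kt ⇒ rapid intensification.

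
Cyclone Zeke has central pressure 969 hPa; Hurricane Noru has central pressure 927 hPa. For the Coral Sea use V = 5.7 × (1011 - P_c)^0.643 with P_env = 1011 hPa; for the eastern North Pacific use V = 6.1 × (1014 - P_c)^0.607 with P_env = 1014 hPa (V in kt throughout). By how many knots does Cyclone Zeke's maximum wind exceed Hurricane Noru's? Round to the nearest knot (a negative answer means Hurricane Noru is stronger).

Cyclone Zeke: ΔP = 42; V ≈ 5.7 × 42^0.643 ≈ 63.04 kt.
Hurricane Noru: ΔP = 87; V ≈ 6.1 × 87^0.607 ≈ 91.75 kt.
Difference ≈ 63.04 − 91.75 = -28.71 → -29 kt.

-29 kt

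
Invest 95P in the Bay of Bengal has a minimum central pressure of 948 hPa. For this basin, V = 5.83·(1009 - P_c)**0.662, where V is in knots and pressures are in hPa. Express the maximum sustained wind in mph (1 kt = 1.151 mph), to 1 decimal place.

ΔP = 1009 − 948 = 61 hPa.
V ≈ 5.83 × 61^0.662 = 5.83 × 15.202 ≈ 88.625 kt.
88.625 × 1.151 ≈ 102.01 mph → 102.0 mph.

102.0 mph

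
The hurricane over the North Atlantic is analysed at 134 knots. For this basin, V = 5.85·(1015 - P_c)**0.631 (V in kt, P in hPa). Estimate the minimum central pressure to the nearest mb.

ΔP = (V / 5.85)^(1/0.631) = (134/5.85)^1.585.
134/5.85 = 22.906; 22.906^1.585 ≈ 142.96 mb.
P_c = 1015 − 142.96 = 872.04 ≈ 872 mb.

872 mb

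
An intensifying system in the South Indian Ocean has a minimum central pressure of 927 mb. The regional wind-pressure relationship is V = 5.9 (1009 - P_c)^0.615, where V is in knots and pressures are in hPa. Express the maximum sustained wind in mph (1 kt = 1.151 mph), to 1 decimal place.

ΔP = 1009 − 927 = 82 mb.
V ≈ 5.9 × 82^0.615 = 5.9 × 15.031 ≈ 88.684 kt.
88.684 × 1.151 ≈ 102.08 mph → 102.1 mph.

102.1 mph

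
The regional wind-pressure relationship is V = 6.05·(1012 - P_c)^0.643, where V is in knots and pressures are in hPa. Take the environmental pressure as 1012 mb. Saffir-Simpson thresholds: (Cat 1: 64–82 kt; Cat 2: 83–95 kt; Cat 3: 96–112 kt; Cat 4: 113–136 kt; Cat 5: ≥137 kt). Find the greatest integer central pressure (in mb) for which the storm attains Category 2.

953 mb

Category 2 begins at V = 83 kt.
Required ΔP = (83/6.05)^(1/0.643) = 13.719^1.555 ≈ 58.72 mb.
P_c ≤ 1012 − 58.72 = 953.28, so the highest integer P_c is 953 mb.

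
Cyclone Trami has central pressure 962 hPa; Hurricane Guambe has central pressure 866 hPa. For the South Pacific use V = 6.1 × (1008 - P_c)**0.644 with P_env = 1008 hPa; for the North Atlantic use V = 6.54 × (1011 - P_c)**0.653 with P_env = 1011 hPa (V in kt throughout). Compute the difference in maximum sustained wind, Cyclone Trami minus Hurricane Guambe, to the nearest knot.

-97 kt

Cyclone Trami: ΔP = 46; V ≈ 6.1 × 46^0.644 ≈ 71.80 kt.
Hurricane Guambe: ΔP = 145; V ≈ 6.54 × 145^0.653 ≈ 168.64 kt.
Difference ≈ 71.80 − 168.64 = -96.84 → -97 kt.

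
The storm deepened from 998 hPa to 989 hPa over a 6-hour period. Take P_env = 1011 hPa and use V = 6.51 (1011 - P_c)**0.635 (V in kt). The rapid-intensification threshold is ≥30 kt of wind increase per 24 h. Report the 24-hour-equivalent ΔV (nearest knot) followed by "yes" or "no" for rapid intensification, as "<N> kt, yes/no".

53 kt, yes

V₁: ΔP = 13, V ≈ 6.51 × 13^0.635 ≈ 33.18 kt.
V₂: ΔP = 22, V ≈ 6.51 × 22^0.635 ≈ 46.35 kt.
ΔV over 6 h = 13.17 kt → 24 h equivalent = 13.17 × 24/6 ≈ 52.68 kt.
53 kt ≥ 30 kt ⇒ rapid intensification.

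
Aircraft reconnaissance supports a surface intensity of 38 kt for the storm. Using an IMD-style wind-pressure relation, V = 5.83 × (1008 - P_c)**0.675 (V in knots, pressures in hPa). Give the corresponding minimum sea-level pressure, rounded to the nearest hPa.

992 hPa

ΔP = (V / 5.83)^(1/0.675) = (38/5.83)^1.481.
38/5.83 = 6.518; 6.518^1.481 ≈ 16.07 hPa.
P_c = 1008 − 16.07 = 991.93 ≈ 992 hPa.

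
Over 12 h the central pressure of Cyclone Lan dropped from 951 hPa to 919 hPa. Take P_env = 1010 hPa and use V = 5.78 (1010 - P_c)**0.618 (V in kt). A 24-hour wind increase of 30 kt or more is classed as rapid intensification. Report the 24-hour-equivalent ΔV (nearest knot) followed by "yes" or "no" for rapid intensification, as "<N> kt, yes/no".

V₁: ΔP = 59, V ≈ 5.78 × 59^0.618 ≈ 71.83 kt.
V₂: ΔP = 91, V ≈ 5.78 × 91^0.618 ≈ 93.89 kt.
ΔV over 12 h = 22.06 kt → 24 h equivalent = 22.06 × 24/12 ≈ 44.12 kt.
44 kt ≥ 30 kt ⇒ rapid intensification.

44 kt, yes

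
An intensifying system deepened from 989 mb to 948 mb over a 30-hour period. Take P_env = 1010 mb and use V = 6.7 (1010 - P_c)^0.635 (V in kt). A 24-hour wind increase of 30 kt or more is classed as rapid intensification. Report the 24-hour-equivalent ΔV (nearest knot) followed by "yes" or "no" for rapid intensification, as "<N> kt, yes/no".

37 kt, yes

V₁: ΔP = 21, V ≈ 6.7 × 21^0.635 ≈ 46.31 kt.
V₂: ΔP = 62, V ≈ 6.7 × 62^0.635 ≈ 92.10 kt.
ΔV over 30 h = 45.79 kt → 24 h equivalent = 45.79 × 24/30 ≈ 36.63 kt.
37 kt ≥ 30 kt ⇒ rapid intensification.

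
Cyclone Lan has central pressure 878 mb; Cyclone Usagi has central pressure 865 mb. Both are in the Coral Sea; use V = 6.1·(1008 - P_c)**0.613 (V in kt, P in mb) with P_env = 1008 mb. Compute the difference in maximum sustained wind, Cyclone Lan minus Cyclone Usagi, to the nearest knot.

Cyclone Lan: ΔP = 130; V ≈ 6.1 × 130^0.613 ≈ 120.55 kt.
Cyclone Usagi: ΔP = 143; V ≈ 6.1 × 143^0.613 ≈ 127.81 kt.
Difference ≈ 120.55 − 127.81 = -7.26 → -7 kt.

-7 kt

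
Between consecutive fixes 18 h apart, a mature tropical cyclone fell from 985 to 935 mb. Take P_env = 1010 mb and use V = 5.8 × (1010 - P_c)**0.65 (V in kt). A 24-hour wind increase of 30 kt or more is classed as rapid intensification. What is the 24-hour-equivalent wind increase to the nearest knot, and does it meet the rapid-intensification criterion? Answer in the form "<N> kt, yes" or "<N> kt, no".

V₁: ΔP = 25, V ≈ 5.8 × 25^0.65 ≈ 47.00 kt.
V₂: ΔP = 75, V ≈ 5.8 × 75^0.65 ≈ 95.99 kt.
ΔV over 18 h = 48.99 kt → 24 h equivalent = 48.99 × 24/18 ≈ 65.32 kt.
65 kt ≥ 30 kt ⇒ rapid intensification.

65 kt, yes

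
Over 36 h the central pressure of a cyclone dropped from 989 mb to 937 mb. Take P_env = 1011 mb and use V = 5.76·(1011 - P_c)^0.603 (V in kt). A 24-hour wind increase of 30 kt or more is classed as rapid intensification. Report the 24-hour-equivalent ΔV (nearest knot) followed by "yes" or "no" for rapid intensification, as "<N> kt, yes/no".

27 kt, no

V₁: ΔP = 22, V ≈ 5.76 × 22^0.603 ≈ 37.15 kt.
V₂: ΔP = 74, V ≈ 5.76 × 74^0.603 ≈ 77.19 kt.
ΔV over 36 h = 40.04 kt → 24 h equivalent = 40.04 × 24/36 ≈ 26.69 kt.
27 kt < 30 kt ⇒ not rapid intensification.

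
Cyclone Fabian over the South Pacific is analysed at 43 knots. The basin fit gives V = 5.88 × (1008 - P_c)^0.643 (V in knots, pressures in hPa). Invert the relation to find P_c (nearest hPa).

ΔP = (V / 5.88)^(1/0.643) = (43/5.88)^1.555.
43/5.88 = 7.313; 7.313^1.555 ≈ 22.07 hPa.
P_c = 1008 − 22.07 = 985.93 ≈ 986 hPa.

986 hPa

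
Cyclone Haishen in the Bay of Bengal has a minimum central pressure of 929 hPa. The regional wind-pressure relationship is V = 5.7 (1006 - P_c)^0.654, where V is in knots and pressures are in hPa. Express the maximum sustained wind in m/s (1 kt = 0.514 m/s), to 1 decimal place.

50.2 m/s

ΔP = 1006 − 929 = 77 hPa.
V ≈ 5.7 × 77^0.654 = 5.7 × 17.130 ≈ 97.643 kt.
97.643 × 0.514 ≈ 50.19 m/s → 50.2 m/s.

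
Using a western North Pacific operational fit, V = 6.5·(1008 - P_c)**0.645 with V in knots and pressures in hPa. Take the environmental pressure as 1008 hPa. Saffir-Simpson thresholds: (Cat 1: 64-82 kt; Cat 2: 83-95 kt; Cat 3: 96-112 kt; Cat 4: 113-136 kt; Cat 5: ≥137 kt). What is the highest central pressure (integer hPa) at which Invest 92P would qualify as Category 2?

956 hPa

Category 2 begins at V = 83 kt.
Required ΔP = (83/6.5)^(1/0.645) = 12.769^1.550 ≈ 51.88 hPa.
P_c ≤ 1008 − 51.88 = 956.12, so the highest integer P_c is 956 hPa.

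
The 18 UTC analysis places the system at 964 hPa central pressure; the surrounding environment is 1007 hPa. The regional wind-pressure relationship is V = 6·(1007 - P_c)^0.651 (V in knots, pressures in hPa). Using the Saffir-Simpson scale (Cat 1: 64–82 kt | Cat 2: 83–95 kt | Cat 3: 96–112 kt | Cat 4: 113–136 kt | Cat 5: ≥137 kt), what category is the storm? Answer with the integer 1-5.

ΔP = 1007 − 964 = 43 hPa.
V ≈ 6 × 43^0.651 = 6 × 11.57 ≈ 69 kt.
69 kt falls in the Category 1 band.

1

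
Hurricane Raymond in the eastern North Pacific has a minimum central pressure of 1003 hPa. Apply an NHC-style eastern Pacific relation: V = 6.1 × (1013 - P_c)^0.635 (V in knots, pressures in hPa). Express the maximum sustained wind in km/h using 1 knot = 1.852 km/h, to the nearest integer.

ΔP = 1013 − 1003 = 10 hPa.
V ≈ 6.1 × 10^0.635 = 6.1 × 4.315 ≈ 26.323 kt.
26.323 × 1.852 ≈ 48.75 km/h → 49 km/h.

49 km/h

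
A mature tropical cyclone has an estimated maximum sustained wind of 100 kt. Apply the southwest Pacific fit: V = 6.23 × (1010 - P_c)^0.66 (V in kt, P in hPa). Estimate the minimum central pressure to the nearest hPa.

ΔP = (V / 6.23)^(1/0.66) = (100/6.23)^1.515.
100/6.23 = 16.051; 16.051^1.515 ≈ 67.07 hPa.
P_c = 1010 − 67.07 = 942.93 ≈ 943 hPa.

943 hPa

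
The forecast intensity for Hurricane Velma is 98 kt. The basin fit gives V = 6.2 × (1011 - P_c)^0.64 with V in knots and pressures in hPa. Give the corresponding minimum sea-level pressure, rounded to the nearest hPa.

ΔP = (V / 6.2)^(1/0.64) = (98/6.2)^1.562.
98/6.2 = 15.806; 15.806^1.562 ≈ 74.68 hPa.
P_c = 1011 − 74.68 = 936.32 ≈ 936 hPa.

936 hPa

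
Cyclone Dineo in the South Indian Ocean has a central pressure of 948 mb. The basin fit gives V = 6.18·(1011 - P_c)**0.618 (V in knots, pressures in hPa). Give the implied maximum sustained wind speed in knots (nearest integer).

ΔP = 1011 − 948 = 63 mb.
63^0.618 ≈ 12.942.
V ≈ 6.18 × 12.942 ≈ 80.0 kt.

80 kt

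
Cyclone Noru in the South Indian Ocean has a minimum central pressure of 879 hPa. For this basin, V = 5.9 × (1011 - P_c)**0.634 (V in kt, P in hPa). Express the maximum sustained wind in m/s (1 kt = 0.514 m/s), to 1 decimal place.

ΔP = 1011 − 879 = 132 hPa.
V ≈ 5.9 × 132^0.634 = 5.9 × 22.103 ≈ 130.405 kt.
130.405 × 0.514 ≈ 67.03 m/s → 67.0 m/s.

67.0 m/s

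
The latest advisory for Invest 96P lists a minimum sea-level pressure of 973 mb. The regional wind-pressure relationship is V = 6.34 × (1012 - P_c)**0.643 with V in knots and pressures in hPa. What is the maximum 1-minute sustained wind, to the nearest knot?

67 kt

ΔP = 1012 − 973 = 39 mb.
39^0.643 ≈ 10.545.
V ≈ 6.34 × 10.545 ≈ 66.9 kt.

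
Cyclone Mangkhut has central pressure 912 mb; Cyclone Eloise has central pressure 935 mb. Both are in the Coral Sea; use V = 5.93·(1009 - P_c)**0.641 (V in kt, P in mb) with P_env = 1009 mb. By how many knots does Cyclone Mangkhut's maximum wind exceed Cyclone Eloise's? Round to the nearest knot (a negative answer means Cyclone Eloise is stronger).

18 kt

Cyclone Mangkhut: ΔP = 97; V ≈ 5.93 × 97^0.641 ≈ 111.32 kt.
Cyclone Eloise: ΔP = 74; V ≈ 5.93 × 74^0.641 ≈ 93.59 kt.
Difference ≈ 111.32 − 93.59 = 17.73 → 18 kt.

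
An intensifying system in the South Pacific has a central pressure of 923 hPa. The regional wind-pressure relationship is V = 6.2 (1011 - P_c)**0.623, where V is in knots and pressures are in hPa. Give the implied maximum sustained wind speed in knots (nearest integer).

ΔP = 1011 − 923 = 88 hPa.
88^0.623 ≈ 16.271.
V ≈ 6.2 × 16.271 ≈ 100.9 kt.

101 kt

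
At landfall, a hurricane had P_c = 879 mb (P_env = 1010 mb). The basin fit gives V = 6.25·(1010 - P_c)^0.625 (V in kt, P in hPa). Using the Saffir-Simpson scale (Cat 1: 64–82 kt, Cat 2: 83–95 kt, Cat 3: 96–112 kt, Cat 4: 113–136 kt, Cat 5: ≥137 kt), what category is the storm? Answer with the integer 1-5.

ΔP = 1010 − 879 = 131 mb.
V ≈ 6.25 × 131^0.625 = 6.25 × 21.05 ≈ 132 kt.
132 kt falls in the Category 4 band.

4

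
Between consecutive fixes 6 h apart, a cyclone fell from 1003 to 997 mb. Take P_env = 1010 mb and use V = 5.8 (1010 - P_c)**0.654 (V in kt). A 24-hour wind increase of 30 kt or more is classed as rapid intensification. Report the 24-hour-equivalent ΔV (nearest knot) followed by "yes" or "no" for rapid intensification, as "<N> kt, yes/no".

41 kt, yes

V₁: ΔP = 7, V ≈ 5.8 × 7^0.654 ≈ 20.71 kt.
V₂: ΔP = 13, V ≈ 5.8 × 13^0.654 ≈ 31.04 kt.
ΔV over 6 h = 10.33 kt → 24 h equivalent = 10.33 × 24/6 ≈ 41.32 kt.
41 kt ≥ 30 kt ⇒ rapid intensification.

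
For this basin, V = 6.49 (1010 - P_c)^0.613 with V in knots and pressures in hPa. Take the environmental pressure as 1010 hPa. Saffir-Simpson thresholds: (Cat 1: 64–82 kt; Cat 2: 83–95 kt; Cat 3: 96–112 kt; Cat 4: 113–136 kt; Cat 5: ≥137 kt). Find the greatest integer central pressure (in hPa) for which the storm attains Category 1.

968 hPa

Category 1 begins at V = 64 kt.
Required ΔP = (64/6.49)^(1/0.613) = 9.861^1.631 ≈ 41.82 hPa.
P_c ≤ 1010 − 41.82 = 968.18, so the highest integer P_c is 968 hPa.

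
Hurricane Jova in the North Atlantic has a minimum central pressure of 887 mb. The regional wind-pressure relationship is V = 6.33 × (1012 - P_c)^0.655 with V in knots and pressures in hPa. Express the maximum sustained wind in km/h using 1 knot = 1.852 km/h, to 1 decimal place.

ΔP = 1012 − 887 = 125 mb.
V ≈ 6.33 × 125^0.655 = 6.33 × 23.631 ≈ 149.582 kt.
149.582 × 1.852 ≈ 277.03 km/h → 277.0 km/h.

277.0 km/h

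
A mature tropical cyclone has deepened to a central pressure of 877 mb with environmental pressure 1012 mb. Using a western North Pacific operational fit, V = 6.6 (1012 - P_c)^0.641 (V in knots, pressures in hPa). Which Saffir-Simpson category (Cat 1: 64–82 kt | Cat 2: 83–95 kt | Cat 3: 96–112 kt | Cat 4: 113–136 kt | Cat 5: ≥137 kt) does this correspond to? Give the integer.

5

ΔP = 1012 − 877 = 135 mb.
V ≈ 6.6 × 135^0.641 = 6.6 × 23.20 ≈ 153 kt.
153 kt falls in the Category 5 band.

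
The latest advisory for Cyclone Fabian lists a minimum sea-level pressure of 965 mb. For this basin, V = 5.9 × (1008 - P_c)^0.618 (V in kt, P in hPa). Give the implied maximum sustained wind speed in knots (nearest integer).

ΔP = 1008 − 965 = 43 mb.
43^0.618 ≈ 10.221.
V ≈ 5.9 × 10.221 ≈ 60.3 kt.

60 kt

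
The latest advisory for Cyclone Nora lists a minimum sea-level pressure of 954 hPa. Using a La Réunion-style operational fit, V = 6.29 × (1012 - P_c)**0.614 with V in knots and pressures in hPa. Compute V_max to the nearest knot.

76 kt

ΔP = 1012 − 954 = 58 hPa.
58^0.614 ≈ 12.099.
V ≈ 6.29 × 12.099 ≈ 76.1 kt.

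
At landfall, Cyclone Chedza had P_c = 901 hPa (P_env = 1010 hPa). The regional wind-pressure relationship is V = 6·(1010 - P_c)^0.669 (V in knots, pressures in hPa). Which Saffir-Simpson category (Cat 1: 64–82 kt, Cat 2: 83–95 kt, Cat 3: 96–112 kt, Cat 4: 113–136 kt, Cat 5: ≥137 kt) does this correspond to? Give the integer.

5

ΔP = 1010 − 901 = 109 hPa.
V ≈ 6 × 109^0.669 = 6 × 23.07 ≈ 138 kt.
138 kt falls in the Category 5 band.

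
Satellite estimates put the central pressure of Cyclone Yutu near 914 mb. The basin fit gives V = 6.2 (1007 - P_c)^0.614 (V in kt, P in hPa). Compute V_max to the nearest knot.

100 kt

ΔP = 1007 − 914 = 93 mb.
93^0.614 ≈ 16.168.
V ≈ 6.2 × 16.168 ≈ 100.2 kt.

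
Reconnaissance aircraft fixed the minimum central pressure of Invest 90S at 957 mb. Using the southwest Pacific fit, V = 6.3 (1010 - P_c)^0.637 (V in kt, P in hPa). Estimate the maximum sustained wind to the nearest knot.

ΔP = 1010 − 957 = 53 mb.
53^0.637 ≈ 12.542.
V ≈ 6.3 × 12.542 ≈ 79.0 kt.

79 kt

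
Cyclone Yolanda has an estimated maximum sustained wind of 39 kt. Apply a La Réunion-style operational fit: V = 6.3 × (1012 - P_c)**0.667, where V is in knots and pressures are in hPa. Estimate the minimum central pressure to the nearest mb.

997 mb

ΔP = (V / 6.3)^(1/0.667) = (39/6.3)^1.499.
39/6.3 = 6.190; 6.190^1.499 ≈ 15.38 mb.
P_c = 1012 − 15.38 = 996.62 ≈ 997 mb.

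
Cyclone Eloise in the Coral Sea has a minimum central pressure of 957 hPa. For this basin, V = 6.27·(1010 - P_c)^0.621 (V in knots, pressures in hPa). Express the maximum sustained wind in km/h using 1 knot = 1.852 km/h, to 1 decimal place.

ΔP = 1010 − 957 = 53 hPa.
V ≈ 6.27 × 53^0.621 = 6.27 × 11.770 ≈ 73.798 kt.
73.798 × 1.852 ≈ 136.67 km/h → 136.7 km/h.

136.7 km/h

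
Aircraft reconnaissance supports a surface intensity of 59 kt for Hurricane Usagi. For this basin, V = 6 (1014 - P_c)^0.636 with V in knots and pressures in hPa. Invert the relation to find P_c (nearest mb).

978 mb

ΔP = (V / 6)^(1/0.636) = (59/6)^1.572.
59/6 = 9.833; 9.833^1.572 ≈ 36.38 mb.
P_c = 1014 − 36.38 = 977.62 ≈ 978 mb.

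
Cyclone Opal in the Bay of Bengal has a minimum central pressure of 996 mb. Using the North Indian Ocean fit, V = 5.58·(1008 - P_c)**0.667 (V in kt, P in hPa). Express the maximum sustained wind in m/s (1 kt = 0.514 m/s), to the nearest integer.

15 m/s

ΔP = 1008 − 996 = 12 mb.
V ≈ 5.58 × 12^0.667 = 5.58 × 5.246 ≈ 29.272 kt.
29.272 × 0.514 ≈ 15.05 m/s → 15 m/s.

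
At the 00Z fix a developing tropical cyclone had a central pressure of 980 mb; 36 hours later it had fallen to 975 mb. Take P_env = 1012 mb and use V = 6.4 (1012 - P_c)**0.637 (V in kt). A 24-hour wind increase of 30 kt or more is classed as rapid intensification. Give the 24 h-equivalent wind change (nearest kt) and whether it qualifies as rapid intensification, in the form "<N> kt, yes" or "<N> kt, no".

V₁: ΔP = 32, V ≈ 6.4 × 32^0.637 ≈ 58.21 kt.
V₂: ΔP = 37, V ≈ 6.4 × 37^0.637 ≈ 63.84 kt.
ΔV over 36 h = 5.63 kt → 24 h equivalent = 5.63 × 24/36 ≈ 3.75 kt.
4 kt < 30 kt ⇒ not rapid intensification.

4 kt, no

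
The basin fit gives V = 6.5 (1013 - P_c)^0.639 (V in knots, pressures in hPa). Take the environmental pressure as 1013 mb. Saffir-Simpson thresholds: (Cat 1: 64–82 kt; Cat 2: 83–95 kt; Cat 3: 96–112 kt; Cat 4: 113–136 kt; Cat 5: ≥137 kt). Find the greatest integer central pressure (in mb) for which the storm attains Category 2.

Category 2 begins at V = 83 kt.
Required ΔP = (83/6.5)^(1/0.639) = 12.769^1.565 ≈ 53.84 mb.
P_c ≤ 1013 − 53.84 = 959.16, so the highest integer P_c is 959 mb.

959 mb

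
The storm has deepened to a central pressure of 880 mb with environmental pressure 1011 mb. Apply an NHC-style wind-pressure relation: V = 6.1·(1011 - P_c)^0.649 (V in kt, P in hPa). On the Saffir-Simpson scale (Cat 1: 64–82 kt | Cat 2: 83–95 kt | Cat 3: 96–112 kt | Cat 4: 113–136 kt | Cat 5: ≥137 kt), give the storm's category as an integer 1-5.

ΔP = 1011 − 880 = 131 mb.
V ≈ 6.1 × 131^0.649 = 6.1 × 23.67 ≈ 144 kt.
144 kt falls in the Category 5 band.

5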